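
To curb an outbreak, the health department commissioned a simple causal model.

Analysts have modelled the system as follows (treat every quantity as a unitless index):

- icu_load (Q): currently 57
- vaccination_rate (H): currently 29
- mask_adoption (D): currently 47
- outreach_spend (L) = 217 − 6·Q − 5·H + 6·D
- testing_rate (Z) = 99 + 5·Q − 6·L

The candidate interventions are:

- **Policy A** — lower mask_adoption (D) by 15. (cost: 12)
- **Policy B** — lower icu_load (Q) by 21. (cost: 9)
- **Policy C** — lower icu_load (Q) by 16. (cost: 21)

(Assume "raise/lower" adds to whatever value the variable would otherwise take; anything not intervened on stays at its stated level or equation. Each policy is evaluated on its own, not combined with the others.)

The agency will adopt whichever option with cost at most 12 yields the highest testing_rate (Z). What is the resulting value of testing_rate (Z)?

852

Policy A (D − 15):
  Q = 57
  H = 29
  D = 47 − 15 = 32
  L = 217 − 6·57 − 5·29 + 6·32 = -78
  Z = 99 + 5·57 − 6·(-78) = 852
Policy B (Q − 21):
  Q = 57 − 21 = 36
  H = 29
  D = 47
  L = 217 − 6·36 − 5·29 + 6·47 = 138
  Z = 99 + 5·36 − 6·138 = -549
Comparing — Policy A: Z=852, Policy B: Z=-549. Highest is 852 (Policy A).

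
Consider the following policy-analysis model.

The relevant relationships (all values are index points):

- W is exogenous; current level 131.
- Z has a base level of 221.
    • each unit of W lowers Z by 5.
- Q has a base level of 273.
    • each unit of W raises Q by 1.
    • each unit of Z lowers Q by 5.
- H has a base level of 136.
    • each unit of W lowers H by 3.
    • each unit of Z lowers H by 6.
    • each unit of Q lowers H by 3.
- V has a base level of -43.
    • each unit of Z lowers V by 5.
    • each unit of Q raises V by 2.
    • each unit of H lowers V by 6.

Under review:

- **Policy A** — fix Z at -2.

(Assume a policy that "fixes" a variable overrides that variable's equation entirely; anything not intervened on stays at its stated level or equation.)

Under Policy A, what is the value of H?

Policy A (Z := -2):
  W = 131
  Z = -2
  Q = 273 + 131 − 5·(-2) = 414
  H = 136 − 3·131 − 6·(-2) − 3·414 = -1487

-1487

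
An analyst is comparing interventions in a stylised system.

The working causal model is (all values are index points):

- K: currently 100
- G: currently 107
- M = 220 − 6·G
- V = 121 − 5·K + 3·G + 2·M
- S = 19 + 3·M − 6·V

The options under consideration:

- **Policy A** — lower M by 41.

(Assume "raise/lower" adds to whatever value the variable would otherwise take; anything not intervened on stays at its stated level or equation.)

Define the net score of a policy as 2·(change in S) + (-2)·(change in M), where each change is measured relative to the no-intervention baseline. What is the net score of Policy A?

Baseline:
  K = 100
  G = 107
  M = 220 − 6·107 = -422
  V = 121 − 5·100 + 3·107 + 2·(-422) = -902
  S = 19 + 3·(-422) − 6·(-902) = 4165
Policy A (M − 41):
  K = 100
  G = 107
  M = 220 − 6·107 (−41 from intervention) = -463
  V = 121 − 5·100 + 3·107 + 2·(-463) = -984
  S = 19 + 3·(-463) − 6·(-984) = 4534
ΔS = 4534 − 4165 = 369; ΔM = -463 − (-422) = -41
Score = 2·369 + (-2)·(-41) = 820

820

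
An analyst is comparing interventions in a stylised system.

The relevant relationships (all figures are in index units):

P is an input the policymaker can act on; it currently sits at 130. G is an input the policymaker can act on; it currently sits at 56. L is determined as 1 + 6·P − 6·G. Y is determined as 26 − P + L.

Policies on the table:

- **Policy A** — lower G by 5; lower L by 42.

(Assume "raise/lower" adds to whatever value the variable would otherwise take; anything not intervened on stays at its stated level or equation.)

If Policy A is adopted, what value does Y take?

Policy A (G − 5, L − 42):
  P = 130
  G = 56 − 5 = 51
  L = 1 + 6·130 − 6·51 (−42 from intervention) = 433
  Y = 26 − 130 + 433 = 329

329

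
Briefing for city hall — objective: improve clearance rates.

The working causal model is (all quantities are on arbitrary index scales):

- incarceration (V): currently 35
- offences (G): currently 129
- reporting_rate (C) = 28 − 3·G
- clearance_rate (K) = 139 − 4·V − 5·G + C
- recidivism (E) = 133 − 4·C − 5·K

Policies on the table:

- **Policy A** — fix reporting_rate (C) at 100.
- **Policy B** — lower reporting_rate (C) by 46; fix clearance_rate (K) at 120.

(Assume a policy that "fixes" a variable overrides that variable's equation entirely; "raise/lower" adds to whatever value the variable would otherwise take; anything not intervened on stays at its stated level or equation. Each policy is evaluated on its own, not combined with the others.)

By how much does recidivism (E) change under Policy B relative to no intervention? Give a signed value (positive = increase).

-5441

Baseline:
  V = 35
  G = 129
  C = 28 − 3·129 = -359
  K = 139 − 4·35 − 5·129 + (-359) = -1005
  E = 133 − 4·(-359) − 5·(-1005) = 6594
Policy B (C − 46, K := 120):
  V = 35
  G = 129
  C = 28 − 3·129 (−46 from intervention) = -405
  K = 120
  E = 133 − 4·(-405) − 5·120 = 1153
Change in E: 1153 − 6594 = -5441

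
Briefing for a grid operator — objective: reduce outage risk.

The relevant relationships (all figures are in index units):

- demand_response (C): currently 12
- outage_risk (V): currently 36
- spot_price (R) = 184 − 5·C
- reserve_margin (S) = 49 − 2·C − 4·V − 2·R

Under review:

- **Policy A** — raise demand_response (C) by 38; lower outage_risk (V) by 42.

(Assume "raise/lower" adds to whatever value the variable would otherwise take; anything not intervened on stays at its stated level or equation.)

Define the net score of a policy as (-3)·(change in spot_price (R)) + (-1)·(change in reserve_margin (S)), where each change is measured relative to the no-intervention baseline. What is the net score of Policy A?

98

Baseline:
  C = 12
  V = 36
  R = 184 − 5·12 = 124
  S = 49 − 2·12 − 4·36 − 2·124 = -367
Policy A (C + 38, V − 42):
  C = 12 + 38 = 50
  V = 36 − 42 = -6
  R = 184 − 5·50 = -66
  S = 49 − 2·50 − 4·(-6) − 2·(-66) = 105
ΔR = -66 − 124 = -190; ΔS = 105 − (-367) = 472
Score = (-3)·(-190) + (-1)·472 = 98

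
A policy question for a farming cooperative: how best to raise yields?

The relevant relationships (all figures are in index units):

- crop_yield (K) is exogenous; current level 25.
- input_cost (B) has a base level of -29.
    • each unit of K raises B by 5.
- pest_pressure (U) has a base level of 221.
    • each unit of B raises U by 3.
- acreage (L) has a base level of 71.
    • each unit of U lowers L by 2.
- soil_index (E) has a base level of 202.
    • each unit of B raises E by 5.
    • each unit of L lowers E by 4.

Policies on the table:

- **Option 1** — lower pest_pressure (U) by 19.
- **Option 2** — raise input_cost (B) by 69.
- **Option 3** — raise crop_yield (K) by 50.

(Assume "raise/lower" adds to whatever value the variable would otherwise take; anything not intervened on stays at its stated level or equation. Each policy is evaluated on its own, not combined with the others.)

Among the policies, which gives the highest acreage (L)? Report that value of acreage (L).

-909

Option 1 (U − 19):
  K = 25
  B = -29 + 5·25 = 96
  U = 221 + 3·96 (−19 from intervention) = 490
  L = 71 − 2·490 = -909
Option 2 (B + 69):
  K = 25
  B = -29 + 5·25 (+69 from intervention) = 165
  U = 221 + 3·165 = 716
  L = 71 − 2·716 = -1361
Option 3 (K + 50):
  K = 25 + 50 = 75
  B = -29 + 5·75 = 346
  U = 221 + 3·346 = 1259
  L = 71 − 2·1259 = -2447
Comparing — Option 1: L=-909, Option 2: L=-1361, Option 3: L=-2447. Highest is -909 (Option 1).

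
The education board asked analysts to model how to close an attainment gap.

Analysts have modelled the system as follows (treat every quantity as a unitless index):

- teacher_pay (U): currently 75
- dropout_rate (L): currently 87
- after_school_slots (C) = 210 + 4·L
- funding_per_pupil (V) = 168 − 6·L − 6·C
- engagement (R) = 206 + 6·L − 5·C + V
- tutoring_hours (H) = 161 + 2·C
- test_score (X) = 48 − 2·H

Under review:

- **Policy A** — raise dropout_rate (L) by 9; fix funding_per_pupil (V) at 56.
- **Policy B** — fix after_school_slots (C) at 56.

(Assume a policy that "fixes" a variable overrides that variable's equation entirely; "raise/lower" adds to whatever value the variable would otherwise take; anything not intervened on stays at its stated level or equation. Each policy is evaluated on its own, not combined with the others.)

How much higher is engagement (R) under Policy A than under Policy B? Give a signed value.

-1890

Policy A (L + 9, V := 56):
  L = 87 + 9 = 96
  C = 210 + 4·96 = 594
  V = 56
  R = 206 + 6·96 − 5·594 + 56 = -2132
Policy B (C := 56):
  L = 87
  C = 56
  V = 168 − 6·87 − 6·56 = -690
  R = 206 + 6·87 − 5·56 + (-690) = -242
R: -2132 − (-242) = -1890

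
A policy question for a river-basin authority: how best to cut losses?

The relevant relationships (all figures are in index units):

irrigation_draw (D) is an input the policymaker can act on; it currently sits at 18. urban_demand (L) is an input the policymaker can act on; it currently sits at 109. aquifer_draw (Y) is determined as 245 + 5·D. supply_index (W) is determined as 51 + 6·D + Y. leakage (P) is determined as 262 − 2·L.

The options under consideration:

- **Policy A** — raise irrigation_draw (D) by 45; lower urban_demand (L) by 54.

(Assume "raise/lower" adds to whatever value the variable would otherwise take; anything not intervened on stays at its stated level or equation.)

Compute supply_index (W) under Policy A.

Policy A (D + 45, L − 54):
  D = 18 + 45 = 63
  Y = 245 + 5·63 = 560
  W = 51 + 6·63 + 560 = 989

989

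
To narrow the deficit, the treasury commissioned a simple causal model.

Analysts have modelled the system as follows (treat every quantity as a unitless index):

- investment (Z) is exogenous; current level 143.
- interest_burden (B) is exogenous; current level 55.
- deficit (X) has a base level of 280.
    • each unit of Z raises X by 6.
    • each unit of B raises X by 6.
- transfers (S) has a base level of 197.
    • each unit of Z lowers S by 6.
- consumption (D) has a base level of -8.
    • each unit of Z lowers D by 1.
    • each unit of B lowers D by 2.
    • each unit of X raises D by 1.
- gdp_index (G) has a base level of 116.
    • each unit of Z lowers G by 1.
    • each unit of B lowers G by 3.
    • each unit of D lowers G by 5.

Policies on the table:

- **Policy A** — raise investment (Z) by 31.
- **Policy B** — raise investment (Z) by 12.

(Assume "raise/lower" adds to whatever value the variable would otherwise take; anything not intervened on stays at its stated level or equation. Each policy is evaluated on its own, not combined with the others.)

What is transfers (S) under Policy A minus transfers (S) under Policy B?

-114

Policy A (Z + 31):
  Z = 143 + 31 = 174
  S = 197 − 6·174 = -847
Policy B (Z + 12):
  Z = 143 + 12 = 155
  S = 197 − 6·155 = -733
S: -847 − (-733) = -114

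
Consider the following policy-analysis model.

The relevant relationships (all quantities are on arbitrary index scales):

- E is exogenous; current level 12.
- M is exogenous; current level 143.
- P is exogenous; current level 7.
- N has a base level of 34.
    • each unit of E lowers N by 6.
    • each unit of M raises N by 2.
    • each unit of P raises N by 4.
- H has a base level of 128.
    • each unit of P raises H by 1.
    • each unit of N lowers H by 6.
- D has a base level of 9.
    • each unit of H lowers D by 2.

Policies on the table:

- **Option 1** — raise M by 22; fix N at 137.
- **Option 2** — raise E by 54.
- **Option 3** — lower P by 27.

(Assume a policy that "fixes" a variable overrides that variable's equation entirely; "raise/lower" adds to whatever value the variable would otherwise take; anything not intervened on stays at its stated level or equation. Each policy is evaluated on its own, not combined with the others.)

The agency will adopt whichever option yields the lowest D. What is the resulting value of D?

Option 1 (M + 22, N := 137):
  E = 12
  M = 143 + 22 = 165
  P = 7
  N = 137
  H = 128 + 7 − 6·137 = -687
  D = 9 − 2·(-687) = 1383
Option 2 (E + 54):
  E = 12 + 54 = 66
  M = 143
  P = 7
  N = 34 − 6·66 + 2·143 + 4·7 = -48
  H = 128 + 7 − 6·(-48) = 423
  D = 9 − 2·423 = -837
Option 3 (P − 27):
  E = 12
  M = 143
  P = 7 − 27 = -20
  N = 34 − 6·12 + 2·143 + 4·(-20) = 168
  H = 128 + (-20) − 6·168 = -900
  D = 9 − 2·(-900) = 1809
Comparing — Option 1: D=1383, Option 2: D=-837, Option 3: D=1809. Lowest is -837 (Option 2).

-837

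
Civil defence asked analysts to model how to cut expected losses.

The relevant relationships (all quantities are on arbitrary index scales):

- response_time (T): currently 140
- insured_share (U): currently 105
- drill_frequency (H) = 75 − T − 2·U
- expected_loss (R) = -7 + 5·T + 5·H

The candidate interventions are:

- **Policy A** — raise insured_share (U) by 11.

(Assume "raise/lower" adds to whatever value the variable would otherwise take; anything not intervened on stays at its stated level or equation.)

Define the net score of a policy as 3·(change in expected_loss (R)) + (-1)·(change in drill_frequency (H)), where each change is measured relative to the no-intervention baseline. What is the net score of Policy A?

Baseline:
  T = 140
  U = 105
  H = 75 − 140 − 2·105 = -275
  R = -7 + 5·140 + 5·(-275) = -682
Policy A (U + 11):
  T = 140
  U = 105 + 11 = 116
  H = 75 − 140 − 2·116 = -297
  R = -7 + 5·140 + 5·(-297) = -792
ΔR = -792 − (-682) = -110; ΔH = -297 − (-275) = -22
Score = 3·(-110) + (-1)·(-22) = -308

-308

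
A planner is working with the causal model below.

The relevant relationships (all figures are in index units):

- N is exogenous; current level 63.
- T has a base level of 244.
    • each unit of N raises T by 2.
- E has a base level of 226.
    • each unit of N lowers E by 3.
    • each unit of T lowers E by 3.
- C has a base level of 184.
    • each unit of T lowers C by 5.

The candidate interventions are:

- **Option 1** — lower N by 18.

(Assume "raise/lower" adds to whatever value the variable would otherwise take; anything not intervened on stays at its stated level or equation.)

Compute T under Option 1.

Option 1 (N − 18):
  N = 63 − 18 = 45
  T = 244 + 2·45 = 334

334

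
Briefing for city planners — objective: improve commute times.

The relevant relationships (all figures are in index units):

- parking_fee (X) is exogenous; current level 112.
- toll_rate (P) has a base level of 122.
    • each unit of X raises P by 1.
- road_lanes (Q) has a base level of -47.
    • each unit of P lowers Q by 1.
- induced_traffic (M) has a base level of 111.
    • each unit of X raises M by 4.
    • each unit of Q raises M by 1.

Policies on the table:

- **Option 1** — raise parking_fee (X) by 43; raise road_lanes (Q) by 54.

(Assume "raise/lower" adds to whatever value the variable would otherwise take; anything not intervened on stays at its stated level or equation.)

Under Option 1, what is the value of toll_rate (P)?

Option 1 (X + 43, Q + 54):
  X = 112 + 43 = 155
  P = 122 + 155 = 277

277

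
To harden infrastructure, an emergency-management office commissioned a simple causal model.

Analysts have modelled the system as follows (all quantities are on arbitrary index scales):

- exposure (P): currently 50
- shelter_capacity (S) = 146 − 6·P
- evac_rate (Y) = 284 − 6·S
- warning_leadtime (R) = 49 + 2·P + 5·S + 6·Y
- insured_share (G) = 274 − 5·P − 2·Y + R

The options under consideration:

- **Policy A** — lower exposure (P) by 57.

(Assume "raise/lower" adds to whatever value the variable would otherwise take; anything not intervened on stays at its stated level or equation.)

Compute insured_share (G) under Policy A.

-2092

Policy A (P − 57):
  P = 50 − 57 = -7
  S = 146 − 6·(-7) = 188
  Y = 284 − 6·188 = -844
  R = 49 + 2·(-7) + 5·188 + 6·(-844) = -4089
  G = 274 − 5·(-7) − 2·(-844) + (-4089) = -2092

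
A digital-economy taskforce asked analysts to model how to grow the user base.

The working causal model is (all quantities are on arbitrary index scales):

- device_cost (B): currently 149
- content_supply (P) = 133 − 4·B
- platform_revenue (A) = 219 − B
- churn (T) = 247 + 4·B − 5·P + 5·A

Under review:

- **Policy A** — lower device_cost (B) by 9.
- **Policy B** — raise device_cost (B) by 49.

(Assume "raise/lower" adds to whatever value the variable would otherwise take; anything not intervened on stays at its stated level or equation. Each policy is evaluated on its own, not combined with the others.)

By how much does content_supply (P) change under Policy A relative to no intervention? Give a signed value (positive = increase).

Baseline:
  B = 149
  P = 133 − 4·149 = -463
Policy A (B − 9):
  B = 149 − 9 = 140
  P = 133 − 4·140 = -427
Change in P: -427 − (-463) = 36

36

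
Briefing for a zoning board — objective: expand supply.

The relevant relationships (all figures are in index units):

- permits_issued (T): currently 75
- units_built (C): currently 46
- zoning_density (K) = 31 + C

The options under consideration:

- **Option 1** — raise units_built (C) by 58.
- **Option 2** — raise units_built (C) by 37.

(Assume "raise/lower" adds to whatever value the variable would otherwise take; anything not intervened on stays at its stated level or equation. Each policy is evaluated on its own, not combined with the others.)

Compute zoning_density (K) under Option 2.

Option 2 (C + 37):
  C = 46 + 37 = 83
  K = 31 + 83 = 114

114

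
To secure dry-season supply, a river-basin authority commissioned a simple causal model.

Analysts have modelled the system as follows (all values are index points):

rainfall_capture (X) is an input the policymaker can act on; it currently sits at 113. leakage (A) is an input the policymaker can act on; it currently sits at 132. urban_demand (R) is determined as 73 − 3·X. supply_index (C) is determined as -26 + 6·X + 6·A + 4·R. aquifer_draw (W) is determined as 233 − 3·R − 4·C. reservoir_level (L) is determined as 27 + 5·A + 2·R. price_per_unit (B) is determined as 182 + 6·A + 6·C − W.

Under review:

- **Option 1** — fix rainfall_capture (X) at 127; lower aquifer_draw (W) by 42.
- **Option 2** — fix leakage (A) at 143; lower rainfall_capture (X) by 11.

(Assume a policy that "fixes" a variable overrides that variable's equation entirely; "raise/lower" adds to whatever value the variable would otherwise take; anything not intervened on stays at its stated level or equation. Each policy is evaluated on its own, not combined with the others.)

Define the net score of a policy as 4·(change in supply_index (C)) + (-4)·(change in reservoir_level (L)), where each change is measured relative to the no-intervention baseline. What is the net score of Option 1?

0

Baseline:
  X = 113
  A = 132
  R = 73 − 3·113 = -266
  C = -26 + 6·113 + 6·132 + 4·(-266) = 380
  L = 27 + 5·132 + 2·(-266) = 155
Option 1 (X := 127, W − 42):
  X = 127
  A = 132
  R = 73 − 3·127 = -308
  C = -26 + 6·127 + 6·132 + 4·(-308) = 296
  L = 27 + 5·132 + 2·(-308) = 71
ΔC = 296 − 380 = -84; ΔL = 71 − 155 = -84
Score = 4·(-84) + (-4)·(-84) = 0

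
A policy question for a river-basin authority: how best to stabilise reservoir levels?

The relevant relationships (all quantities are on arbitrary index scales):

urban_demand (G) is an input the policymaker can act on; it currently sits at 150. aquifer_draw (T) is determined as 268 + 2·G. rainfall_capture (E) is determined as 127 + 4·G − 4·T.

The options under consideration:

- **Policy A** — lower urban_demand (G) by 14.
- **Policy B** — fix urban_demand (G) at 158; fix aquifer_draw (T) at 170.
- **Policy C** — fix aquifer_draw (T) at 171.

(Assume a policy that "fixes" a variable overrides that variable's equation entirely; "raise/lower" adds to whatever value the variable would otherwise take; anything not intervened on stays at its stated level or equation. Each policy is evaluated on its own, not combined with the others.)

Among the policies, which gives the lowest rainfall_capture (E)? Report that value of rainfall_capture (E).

Policy A (G − 14):
  G = 150 − 14 = 136
  T = 268 + 2·136 = 540
  E = 127 + 4·136 − 4·540 = -1489
Policy B (G := 158, T := 170):
  G = 158
  T = 170
  E = 127 + 4·158 − 4·170 = 79
Policy C (T := 171):
  G = 150
  T = 171
  E = 127 + 4·150 − 4·171 = 43
Comparing — Policy A: E=-1489, Policy B: E=79, Policy C: E=43. Lowest is -1489 (Policy A).

-1489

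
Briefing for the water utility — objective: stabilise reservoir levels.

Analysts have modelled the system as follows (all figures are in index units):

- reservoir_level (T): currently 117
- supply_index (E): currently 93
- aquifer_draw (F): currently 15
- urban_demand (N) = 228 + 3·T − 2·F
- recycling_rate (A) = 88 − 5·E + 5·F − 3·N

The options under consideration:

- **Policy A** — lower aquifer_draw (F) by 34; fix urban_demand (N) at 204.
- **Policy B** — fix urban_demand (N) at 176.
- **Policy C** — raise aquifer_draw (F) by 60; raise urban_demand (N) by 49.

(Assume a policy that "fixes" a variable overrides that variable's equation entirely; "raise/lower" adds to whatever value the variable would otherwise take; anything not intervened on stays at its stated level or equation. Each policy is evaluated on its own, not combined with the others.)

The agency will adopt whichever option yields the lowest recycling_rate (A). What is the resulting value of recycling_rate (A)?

Policy A (F − 34, N := 204):
  T = 117
  E = 93
  F = 15 − 34 = -19
  N = 204
  A = 88 − 5·93 + 5·(-19) − 3·204 = -1084
Policy B (N := 176):
  T = 117
  E = 93
  F = 15
  N = 176
  A = 88 − 5·93 + 5·15 − 3·176 = -830
Policy C (F + 60, N + 49):
  T = 117
  E = 93
  F = 15 + 60 = 75
  N = 228 + 3·117 − 2·75 (+49 from intervention) = 478
  A = 88 − 5·93 + 5·75 − 3·478 = -1436
Comparing — Policy A: A=-1084, Policy B: A=-830, Policy C: A=-1436. Lowest is -1436 (Policy C).

-1436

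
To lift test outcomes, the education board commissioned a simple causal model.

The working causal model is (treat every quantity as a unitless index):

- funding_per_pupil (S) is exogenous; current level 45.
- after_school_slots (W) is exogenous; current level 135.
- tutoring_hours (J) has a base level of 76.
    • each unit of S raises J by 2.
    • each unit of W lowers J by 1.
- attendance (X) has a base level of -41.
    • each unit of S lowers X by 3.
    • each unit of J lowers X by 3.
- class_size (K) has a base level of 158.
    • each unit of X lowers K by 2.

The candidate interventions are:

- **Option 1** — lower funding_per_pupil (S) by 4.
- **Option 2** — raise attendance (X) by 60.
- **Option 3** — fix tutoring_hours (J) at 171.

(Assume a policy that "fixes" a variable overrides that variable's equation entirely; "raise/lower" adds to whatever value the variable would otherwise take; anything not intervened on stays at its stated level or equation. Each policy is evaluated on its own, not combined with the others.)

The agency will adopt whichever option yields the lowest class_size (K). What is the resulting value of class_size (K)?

576

Option 1 (S − 4):
  S = 45 − 4 = 41
  W = 135
  J = 76 + 2·41 − 135 = 23
  X = -41 − 3·41 − 3·23 = -233
  K = 158 − 2·(-233) = 624
Option 2 (X + 60):
  S = 45
  W = 135
  J = 76 + 2·45 − 135 = 31
  X = -41 − 3·45 − 3·31 (+60 from intervention) = -209
  K = 158 − 2·(-209) = 576
Option 3 (J := 171):
  S = 45
  W = 135
  J = 171
  X = -41 − 3·45 − 3·171 = -689
  K = 158 − 2·(-689) = 1536
Comparing — Option 1: K=624, Option 2: K=576, Option 3: K=1536. Lowest is 576 (Option 2).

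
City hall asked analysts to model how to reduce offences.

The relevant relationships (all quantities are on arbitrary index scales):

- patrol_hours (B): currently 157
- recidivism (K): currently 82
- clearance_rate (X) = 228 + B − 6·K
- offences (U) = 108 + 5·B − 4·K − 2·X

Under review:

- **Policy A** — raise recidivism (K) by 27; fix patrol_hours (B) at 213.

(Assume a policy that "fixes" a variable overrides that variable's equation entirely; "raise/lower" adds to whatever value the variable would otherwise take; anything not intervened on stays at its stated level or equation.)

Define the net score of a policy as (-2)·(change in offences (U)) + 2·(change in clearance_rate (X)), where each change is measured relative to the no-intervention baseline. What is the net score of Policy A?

Baseline:
  B = 157
  K = 82
  X = 228 + 157 − 6·82 = -107
  U = 108 + 5·157 − 4·82 − 2·(-107) = 779
Policy A (K + 27, B := 213):
  B = 213
  K = 82 + 27 = 109
  X = 228 + 213 − 6·109 = -213
  U = 108 + 5·213 − 4·109 − 2·(-213) = 1163
ΔU = 1163 − 779 = 384; ΔX = -213 − (-107) = -106
Score = (-2)·384 + 2·(-106) = -980

-980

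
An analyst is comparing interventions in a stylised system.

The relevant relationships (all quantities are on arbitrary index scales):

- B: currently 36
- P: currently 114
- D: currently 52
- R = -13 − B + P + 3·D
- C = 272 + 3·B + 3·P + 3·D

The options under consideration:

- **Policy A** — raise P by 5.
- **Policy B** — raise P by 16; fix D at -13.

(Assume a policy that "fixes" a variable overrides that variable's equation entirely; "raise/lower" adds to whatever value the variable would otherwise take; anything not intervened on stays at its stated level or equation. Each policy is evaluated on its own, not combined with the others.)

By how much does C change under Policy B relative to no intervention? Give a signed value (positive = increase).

Baseline:
  B = 36
  P = 114
  D = 52
  C = 272 + 3·36 + 3·114 + 3·52 = 878
Policy B (P + 16, D := -13):
  B = 36
  P = 114 + 16 = 130
  D = -13
  C = 272 + 3·36 + 3·130 + 3·(-13) = 731
Change in C: 731 − 878 = -147

-147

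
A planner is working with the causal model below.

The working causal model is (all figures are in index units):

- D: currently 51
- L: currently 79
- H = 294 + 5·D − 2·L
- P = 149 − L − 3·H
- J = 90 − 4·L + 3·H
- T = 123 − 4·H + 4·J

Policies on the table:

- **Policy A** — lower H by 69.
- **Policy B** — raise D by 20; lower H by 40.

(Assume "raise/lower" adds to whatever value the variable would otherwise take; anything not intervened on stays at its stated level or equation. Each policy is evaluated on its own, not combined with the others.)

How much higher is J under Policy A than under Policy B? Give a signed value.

Policy A (H − 69):
  D = 51
  L = 79
  H = 294 + 5·51 − 2·79 (−69 from intervention) = 322
  J = 90 − 4·79 + 3·322 = 740
Policy B (D + 20, H − 40):
  D = 51 + 20 = 71
  L = 79
  H = 294 + 5·71 − 2·79 (−40 from intervention) = 451
  J = 90 − 4·79 + 3·451 = 1127
J: 740 − 1127 = -387

-387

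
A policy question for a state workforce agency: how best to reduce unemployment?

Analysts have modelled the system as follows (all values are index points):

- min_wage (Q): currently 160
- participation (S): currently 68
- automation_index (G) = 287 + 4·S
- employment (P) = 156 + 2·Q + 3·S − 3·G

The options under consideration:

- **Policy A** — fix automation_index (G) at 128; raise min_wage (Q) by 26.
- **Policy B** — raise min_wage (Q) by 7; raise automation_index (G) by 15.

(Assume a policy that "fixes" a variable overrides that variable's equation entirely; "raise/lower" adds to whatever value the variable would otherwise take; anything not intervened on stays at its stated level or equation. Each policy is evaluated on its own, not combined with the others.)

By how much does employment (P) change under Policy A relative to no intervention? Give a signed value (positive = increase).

Baseline:
  Q = 160
  S = 68
  G = 287 + 4·68 = 559
  P = 156 + 2·160 + 3·68 − 3·559 = -997
Policy A (G := 128, Q + 26):
  Q = 160 + 26 = 186
  S = 68
  G = 128
  P = 156 + 2·186 + 3·68 − 3·128 = 348
Change in P: 348 − (-997) = 1345

1345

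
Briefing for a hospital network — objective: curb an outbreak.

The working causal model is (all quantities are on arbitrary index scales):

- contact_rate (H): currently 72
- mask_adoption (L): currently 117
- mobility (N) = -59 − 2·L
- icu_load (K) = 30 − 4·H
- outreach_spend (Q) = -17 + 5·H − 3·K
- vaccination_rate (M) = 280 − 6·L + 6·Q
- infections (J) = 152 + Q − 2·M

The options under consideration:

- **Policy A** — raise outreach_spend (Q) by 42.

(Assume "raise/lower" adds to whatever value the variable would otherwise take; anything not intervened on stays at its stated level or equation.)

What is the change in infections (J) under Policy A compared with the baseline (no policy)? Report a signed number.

Baseline:
  H = 72
  L = 117
  K = 30 − 4·72 = -258
  Q = -17 + 5·72 − 3·(-258) = 1117
  M = 280 − 6·117 + 6·1117 = 6280
  J = 152 + 1117 − 2·6280 = -11291
Policy A (Q + 42):
  H = 72
  L = 117
  K = 30 − 4·72 = -258
  Q = -17 + 5·72 − 3·(-258) (+42 from intervention) = 1159
  M = 280 − 6·117 + 6·1159 = 6532
  J = 152 + 1159 − 2·6532 = -11753
Change in J: -11753 − (-11291) = -462

-462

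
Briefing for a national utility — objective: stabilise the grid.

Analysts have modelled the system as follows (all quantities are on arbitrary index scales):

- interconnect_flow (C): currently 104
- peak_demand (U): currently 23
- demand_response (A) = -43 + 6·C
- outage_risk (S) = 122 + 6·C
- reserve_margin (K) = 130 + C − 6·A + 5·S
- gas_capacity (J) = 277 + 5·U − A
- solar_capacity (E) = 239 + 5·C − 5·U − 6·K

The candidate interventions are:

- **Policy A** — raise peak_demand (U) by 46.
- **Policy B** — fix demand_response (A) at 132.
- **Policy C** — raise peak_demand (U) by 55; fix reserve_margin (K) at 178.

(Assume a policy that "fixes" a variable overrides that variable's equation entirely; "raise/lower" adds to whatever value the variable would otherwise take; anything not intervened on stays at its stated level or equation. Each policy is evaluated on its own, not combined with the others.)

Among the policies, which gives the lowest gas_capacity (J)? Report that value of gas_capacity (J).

Policy A (U + 46):
  C = 104
  U = 23 + 46 = 69
  A = -43 + 6·104 = 581
  J = 277 + 5·69 − 581 = 41
Policy B (A := 132):
  C = 104
  U = 23
  A = 132
  J = 277 + 5·23 − 132 = 260
Policy C (U + 55, K := 178):
  C = 104
  U = 23 + 55 = 78
  A = -43 + 6·104 = 581
  J = 277 + 5·78 − 581 = 86
Comparing — Policy A: J=41, Policy B: J=260, Policy C: J=86. Lowest is 41 (Policy A).

41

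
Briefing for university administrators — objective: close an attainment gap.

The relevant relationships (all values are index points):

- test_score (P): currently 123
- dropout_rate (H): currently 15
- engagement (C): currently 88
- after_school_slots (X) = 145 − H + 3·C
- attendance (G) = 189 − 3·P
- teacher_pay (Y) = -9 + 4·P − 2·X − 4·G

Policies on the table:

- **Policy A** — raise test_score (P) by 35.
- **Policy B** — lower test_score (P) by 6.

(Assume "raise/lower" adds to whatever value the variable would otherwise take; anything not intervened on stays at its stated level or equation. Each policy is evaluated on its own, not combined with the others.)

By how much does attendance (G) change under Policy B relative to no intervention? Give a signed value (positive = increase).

18

Baseline:
  P = 123
  G = 189 − 3·123 = -180
Policy B (P − 6):
  P = 123 − 6 = 117
  G = 189 − 3·117 = -162
Change in G: -162 − (-180) = 18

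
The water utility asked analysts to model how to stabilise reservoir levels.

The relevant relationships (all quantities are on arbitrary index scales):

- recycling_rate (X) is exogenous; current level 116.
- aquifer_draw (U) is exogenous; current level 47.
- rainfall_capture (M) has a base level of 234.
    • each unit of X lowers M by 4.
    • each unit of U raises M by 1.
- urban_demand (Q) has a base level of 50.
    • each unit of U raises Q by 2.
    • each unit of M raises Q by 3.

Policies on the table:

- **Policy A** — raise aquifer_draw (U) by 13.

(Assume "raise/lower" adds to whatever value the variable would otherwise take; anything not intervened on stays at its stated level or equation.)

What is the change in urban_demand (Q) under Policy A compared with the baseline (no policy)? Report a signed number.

65

Baseline:
  X = 116
  U = 47
  M = 234 − 4·116 + 47 = -183
  Q = 50 + 2·47 + 3·(-183) = -405
Policy A (U + 13):
  X = 116
  U = 47 + 13 = 60
  M = 234 − 4·116 + 60 = -170
  Q = 50 + 2·60 + 3·(-170) = -340
Change in Q: -340 − (-405) = 65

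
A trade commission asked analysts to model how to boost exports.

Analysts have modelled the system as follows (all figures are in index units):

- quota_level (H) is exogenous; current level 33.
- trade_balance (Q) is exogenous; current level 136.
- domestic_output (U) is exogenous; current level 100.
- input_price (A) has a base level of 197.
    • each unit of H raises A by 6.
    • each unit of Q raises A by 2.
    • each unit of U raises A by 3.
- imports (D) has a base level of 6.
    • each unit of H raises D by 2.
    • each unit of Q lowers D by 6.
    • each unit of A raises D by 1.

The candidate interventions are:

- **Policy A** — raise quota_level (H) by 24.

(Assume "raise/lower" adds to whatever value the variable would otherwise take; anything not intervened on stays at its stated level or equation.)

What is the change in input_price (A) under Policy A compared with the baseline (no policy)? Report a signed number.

Baseline:
  H = 33
  Q = 136
  U = 100
  A = 197 + 6·33 + 2·136 + 3·100 = 967
Policy A (H + 24):
  H = 33 + 24 = 57
  Q = 136
  U = 100
  A = 197 + 6·57 + 2·136 + 3·100 = 1111
Change in A: 1111 − 967 = 144

144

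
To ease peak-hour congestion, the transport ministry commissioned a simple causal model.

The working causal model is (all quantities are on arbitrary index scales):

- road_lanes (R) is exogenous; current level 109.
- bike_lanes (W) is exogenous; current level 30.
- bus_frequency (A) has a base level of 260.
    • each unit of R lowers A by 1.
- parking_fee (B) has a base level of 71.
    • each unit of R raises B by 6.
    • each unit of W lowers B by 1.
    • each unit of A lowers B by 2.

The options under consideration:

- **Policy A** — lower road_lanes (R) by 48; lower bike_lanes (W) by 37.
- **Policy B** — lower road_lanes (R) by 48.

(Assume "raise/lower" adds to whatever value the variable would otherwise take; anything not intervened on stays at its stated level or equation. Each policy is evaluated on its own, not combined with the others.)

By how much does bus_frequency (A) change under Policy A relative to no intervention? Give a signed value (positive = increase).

Baseline:
  R = 109
  A = 260 − 109 = 151
Policy A (R − 48, W − 37):
  R = 109 − 48 = 61
  A = 260 − 61 = 199
Change in A: 199 − 151 = 48

48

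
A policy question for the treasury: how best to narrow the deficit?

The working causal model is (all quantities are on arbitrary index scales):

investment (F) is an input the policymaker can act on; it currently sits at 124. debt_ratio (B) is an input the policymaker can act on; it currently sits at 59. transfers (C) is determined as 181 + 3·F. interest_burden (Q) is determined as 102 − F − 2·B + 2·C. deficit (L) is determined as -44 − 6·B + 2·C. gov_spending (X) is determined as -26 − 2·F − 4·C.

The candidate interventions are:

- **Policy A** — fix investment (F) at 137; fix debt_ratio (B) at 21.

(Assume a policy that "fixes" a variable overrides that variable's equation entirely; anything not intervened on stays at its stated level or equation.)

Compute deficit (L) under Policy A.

1014

Policy A (F := 137, B := 21):
  F = 137
  B = 21
  C = 181 + 3·137 = 592
  L = -44 − 6·21 + 2·592 = 1014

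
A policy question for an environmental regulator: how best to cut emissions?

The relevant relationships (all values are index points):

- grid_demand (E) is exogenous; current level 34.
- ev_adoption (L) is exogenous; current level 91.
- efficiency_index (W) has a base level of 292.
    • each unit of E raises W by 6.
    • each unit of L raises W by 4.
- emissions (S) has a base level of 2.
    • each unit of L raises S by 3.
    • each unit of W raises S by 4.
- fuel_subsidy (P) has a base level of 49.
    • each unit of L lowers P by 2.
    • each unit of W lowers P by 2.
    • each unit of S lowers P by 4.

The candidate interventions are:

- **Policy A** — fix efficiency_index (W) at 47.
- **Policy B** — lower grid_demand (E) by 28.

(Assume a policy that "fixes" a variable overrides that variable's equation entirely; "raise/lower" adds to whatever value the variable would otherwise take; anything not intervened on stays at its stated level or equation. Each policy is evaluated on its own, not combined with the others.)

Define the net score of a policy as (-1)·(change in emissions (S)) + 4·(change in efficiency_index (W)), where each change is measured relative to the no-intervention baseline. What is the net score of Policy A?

Baseline:
  E = 34
  L = 91
  W = 292 + 6·34 + 4·91 = 860
  S = 2 + 3·91 + 4·860 = 3715
Policy A (W := 47):
  E = 34
  L = 91
  W = 47
  S = 2 + 3·91 + 4·47 = 463
ΔS = 463 − 3715 = -3252; ΔW = 47 − 860 = -813
Score = (-1)·(-3252) + 4·(-813) = 0

0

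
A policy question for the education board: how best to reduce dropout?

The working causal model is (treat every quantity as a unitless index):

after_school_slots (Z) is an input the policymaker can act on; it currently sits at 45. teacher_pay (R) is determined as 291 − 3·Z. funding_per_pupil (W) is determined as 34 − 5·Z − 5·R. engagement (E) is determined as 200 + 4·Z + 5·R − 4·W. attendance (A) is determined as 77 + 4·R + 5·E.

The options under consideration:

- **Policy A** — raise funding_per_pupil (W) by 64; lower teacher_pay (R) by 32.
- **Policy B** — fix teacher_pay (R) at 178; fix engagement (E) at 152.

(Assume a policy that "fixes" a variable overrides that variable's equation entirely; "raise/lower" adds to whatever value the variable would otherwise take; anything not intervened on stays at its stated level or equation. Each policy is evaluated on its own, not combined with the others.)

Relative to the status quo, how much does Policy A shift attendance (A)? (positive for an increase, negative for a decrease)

Baseline:
  Z = 45
  R = 291 − 3·45 = 156
  W = 34 − 5·45 − 5·156 = -971
  E = 200 + 4·45 + 5·156 − 4·(-971) = 5044
  A = 77 + 4·156 + 5·5044 = 25921
Policy A (W + 64, R − 32):
  Z = 45
  R = 291 − 3·45 (−32 from intervention) = 124
  W = 34 − 5·45 − 5·124 (+64 from intervention) = -747
  E = 200 + 4·45 + 5·124 − 4·(-747) = 3988
  A = 77 + 4·124 + 5·3988 = 20513
Change in A: 20513 − 25921 = -5408

-5408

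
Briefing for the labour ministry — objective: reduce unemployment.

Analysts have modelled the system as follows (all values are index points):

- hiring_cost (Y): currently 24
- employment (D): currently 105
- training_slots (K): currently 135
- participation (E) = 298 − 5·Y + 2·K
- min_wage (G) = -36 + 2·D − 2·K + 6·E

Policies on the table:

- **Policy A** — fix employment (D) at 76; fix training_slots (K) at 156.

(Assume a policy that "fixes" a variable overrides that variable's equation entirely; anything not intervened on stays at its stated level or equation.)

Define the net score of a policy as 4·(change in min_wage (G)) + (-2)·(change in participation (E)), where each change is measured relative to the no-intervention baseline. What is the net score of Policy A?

Baseline:
  Y = 24
  D = 105
  K = 135
  E = 298 − 5·24 + 2·135 = 448
  G = -36 + 2·105 − 2·135 + 6·448 = 2592
Policy A (D := 76, K := 156):
  Y = 24
  D = 76
  K = 156
  E = 298 − 5·24 + 2·156 = 490
  G = -36 + 2·76 − 2·156 + 6·490 = 2744
ΔG = 2744 − 2592 = 152; ΔE = 490 − 448 = 42
Score = 4·152 + (-2)·42 = 524

524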